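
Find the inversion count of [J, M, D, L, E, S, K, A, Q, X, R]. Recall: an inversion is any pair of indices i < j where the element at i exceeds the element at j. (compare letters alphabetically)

19 inversions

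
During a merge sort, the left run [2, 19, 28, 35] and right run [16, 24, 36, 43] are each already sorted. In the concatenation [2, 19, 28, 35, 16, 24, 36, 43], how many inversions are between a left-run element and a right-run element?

Take each right-half value and tally the left-half values above it:
r = 16: 19, 28, 35 → 3
r = 24: 28, 35 → 2
r = 36: none → 0
r = 43: none → 0
Cross-inversions: 3 + 2 + 0 + 0 = 5

5 cross-inversions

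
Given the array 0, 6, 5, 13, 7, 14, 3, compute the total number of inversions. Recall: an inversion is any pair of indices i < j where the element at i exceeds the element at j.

7

Inversion pairs (indices are 0-based):
(1,2): 6 > 5
(1,6): 6 > 3
(2,6): 5 > 3
(3,4): 13 > 7
(3,6): 13 > 3
(4,6): 7 > 3
(5,6): 14 > 3
That's 7 pairs.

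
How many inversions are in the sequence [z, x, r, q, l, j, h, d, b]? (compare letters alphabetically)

36 inversions

Element-by-element contributions:
z: 8
x: 7
r: 6
q: 5
l: 4
j: 3
h: 2
d: 1
b: 0
Sum: 8 + 7 + 6 + 5 + 4 + 3 + 2 + 1 + 0 = 36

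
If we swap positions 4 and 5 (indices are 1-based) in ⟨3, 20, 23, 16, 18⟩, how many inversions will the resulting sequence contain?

Positions 4 and 5 hold 16 and 18; after swapping, the array is [3, 20, 23, 18, 16].
Sweep left to right; for each value list the smaller values that follow it:
3 → none → 0
20 → 18, 16 → 2
23 → 18, 16 → 2
18 → 16 → 1
16 → none → 0
Sum: 0 + 2 + 2 + 1 + 0 = 5

5 inversions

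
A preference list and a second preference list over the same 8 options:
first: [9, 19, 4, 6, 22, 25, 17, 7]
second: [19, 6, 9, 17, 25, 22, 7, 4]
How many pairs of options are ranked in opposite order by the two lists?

Assign each item its position (1..8) in the first ordering, then rewrite the second ordering as that position sequence:
positions: 9→1, 19→2, 4→3, 6→4, 22→5, 25→6, 17→7, 7→8
second ordering as positions: [2, 4, 1, 7, 6, 5, 8, 3]
Discordant pairs = inversions in this position sequence.
2: 1 → 1
4: 1, 3 → 2
1: 0
7: 6, 5, 3 → 3
6: 5, 3 → 2
5: 3 → 1
8: 3 → 1
3: 0
Total: 1 + 2 + 0 + 3 + 2 + 1 + 1 + 0 = 10

Pairs: 10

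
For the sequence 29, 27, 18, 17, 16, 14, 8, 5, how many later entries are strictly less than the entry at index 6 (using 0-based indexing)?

The element at index 6 is 8.
Elements after it: 5
Those smaller than 8: 5

1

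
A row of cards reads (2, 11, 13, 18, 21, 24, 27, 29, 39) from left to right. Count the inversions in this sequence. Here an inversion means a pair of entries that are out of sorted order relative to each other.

0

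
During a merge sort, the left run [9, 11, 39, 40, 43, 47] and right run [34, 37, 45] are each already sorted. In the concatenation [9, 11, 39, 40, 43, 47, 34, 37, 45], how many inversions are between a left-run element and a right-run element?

9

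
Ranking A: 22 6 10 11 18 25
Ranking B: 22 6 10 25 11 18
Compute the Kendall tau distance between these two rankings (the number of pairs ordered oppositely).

Assign each item its position (1..6) in the first ordering, then rewrite the second ordering as that position sequence:
positions: 22→1, 6→2, 10→3, 11→4, 18→5, 25→6
second ordering as positions: [1, 2, 3, 6, 4, 5]
Discordant pairs = inversions in this position sequence.
1: 0
2: 0
3: 0
6: 4, 5 → 2
4: 0
5: 0
Total: 0 + 0 + 0 + 2 + 0 + 0 = 2

2 discordant pairs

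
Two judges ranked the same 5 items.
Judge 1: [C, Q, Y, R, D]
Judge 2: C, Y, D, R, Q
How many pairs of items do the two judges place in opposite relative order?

4

Assign each item its position (1..5) in the first ordering, then rewrite the second ordering as that position sequence:
positions: C→1, Q→2, Y→3, R→4, D→5
second ordering as positions: [1, 3, 5, 4, 2]
Discordant pairs = inversions in this position sequence.
1: 0
3: 2 → 1
5: 4, 2 → 2
4: 2 → 1
2: 0
Total: 0 + 1 + 2 + 1 + 0 = 4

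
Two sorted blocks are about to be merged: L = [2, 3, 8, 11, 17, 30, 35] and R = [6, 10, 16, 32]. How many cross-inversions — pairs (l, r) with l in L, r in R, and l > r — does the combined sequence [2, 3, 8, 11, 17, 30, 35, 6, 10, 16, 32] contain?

13 cross-inversions

Count, for every r in R, how many entries of L exceed r:
r = 6: 8, 11, 17, 30, 35 → 5
r = 10: 11, 17, 30, 35 → 4
r = 16: 17, 30, 35 → 3
r = 32: 35 → 1
Cross-inversions: 5 + 4 + 3 + 1 = 13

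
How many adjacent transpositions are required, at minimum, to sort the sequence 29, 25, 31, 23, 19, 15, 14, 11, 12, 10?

42 swaps

Each adjacent swap fixes exactly one inversion, so the minimum swap count equals the number of inversions.
Count inversions — for each element, later elements that are smaller:
29: 25, 23, 19, 15, 14, 11, 12, 10 → 8
25: 23, 19, 15, 14, 11, 12, 10 → 7
31: 23, 19, 15, 14, 11, 12, 10 → 7
23: 19, 15, 14, 11, 12, 10 → 6
19: 15, 14, 11, 12, 10 → 5
15: 14, 11, 12, 10 → 4
14: 11, 12, 10 → 3
11: 10 → 1
12: 10 → 1
10: none → 0
Total inversions: 8 + 7 + 7 + 6 + 5 + 4 + 3 + 1 + 1 + 0 = 42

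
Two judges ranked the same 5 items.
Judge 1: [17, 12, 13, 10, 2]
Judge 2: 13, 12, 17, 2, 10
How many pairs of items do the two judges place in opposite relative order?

4

Assign each item its position (1..5) in the first ordering, then rewrite the second ordering as that position sequence:
positions: 17→1, 12→2, 13→3, 10→4, 2→5
second ordering as positions: [3, 2, 1, 5, 4]
Discordant pairs = inversions in this position sequence.
3: 2, 1 → 2
2: 1 → 1
1: 0
5: 4 → 1
4: 0
Total: 2 + 1 + 0 + 1 + 0 = 4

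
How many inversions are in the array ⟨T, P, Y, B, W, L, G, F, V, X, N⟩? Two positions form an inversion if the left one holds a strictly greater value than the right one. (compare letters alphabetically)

Sweep left to right; for each value list the smaller values that follow it:
T → P, B, L, G, F, N → 6
P → B, L, G, F, N → 5
Y → B, W, L, G, F, V, X, N → 8
B → none → 0
W → L, G, F, V, N → 5
L → G, F → 2
G → F → 1
F → none → 0
V → N → 1
X → N → 1
N → none → 0
Sum: 6 + 5 + 8 + 0 + 5 + 2 + 1 + 0 + 1 + 1 + 0 = 29

29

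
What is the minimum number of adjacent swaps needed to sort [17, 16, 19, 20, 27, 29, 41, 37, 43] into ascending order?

The minimum number of adjacent swaps to sort an array equals its inversion count, since every such swap removes exactly one inversion.
Count inversions — for each element, later elements that are smaller:
17: 16 → 1
16: none → 0
19: none → 0
20: none → 0
27: none → 0
29: none → 0
41: 37 → 1
37: none → 0
43: none → 0
Total inversions: 1 + 0 + 0 + 0 + 0 + 0 + 1 + 0 + 0 = 2

Adjacent swaps: 2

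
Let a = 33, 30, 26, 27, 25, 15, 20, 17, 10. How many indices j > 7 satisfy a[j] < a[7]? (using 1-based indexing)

The element at index 7 is 20.
Elements after it: 17, 10
Those smaller than 20: 17, 10

2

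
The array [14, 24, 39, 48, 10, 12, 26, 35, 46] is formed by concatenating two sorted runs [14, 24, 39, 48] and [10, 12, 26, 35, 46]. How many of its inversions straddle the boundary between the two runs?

Cross-inversions: 13

For each element r of the right run, count left-run elements greater than r:
r = 10: 14, 24, 39, 48 → 4
r = 12: 14, 24, 39, 48 → 4
r = 26: 39, 48 → 2
r = 35: 39, 48 → 2
r = 46: 48 → 1
Cross-inversions: 4 + 4 + 2 + 2 + 1 = 13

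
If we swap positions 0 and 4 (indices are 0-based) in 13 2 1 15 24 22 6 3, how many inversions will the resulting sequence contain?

Inversions: 16

Positions 0 and 4 hold 13 and 24; after swapping, the array is [24, 2, 1, 15, 13, 22, 6, 3].
Element-by-element contributions:
24 → 2, 1, 15, 13, 22, 6, 3 → 7
2 → 1 → 1
1 → none → 0
15 → 13, 6, 3 → 3
13 → 6, 3 → 2
22 → 6, 3 → 2
6 → 3 → 1
3 → none → 0
Sum: 7 + 1 + 0 + 3 + 2 + 2 + 1 + 0 = 16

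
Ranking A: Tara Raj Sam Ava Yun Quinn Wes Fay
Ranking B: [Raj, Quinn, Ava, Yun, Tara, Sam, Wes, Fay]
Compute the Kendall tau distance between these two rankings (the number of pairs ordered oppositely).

Assign each item its position (1..8) in the first ordering, then rewrite the second ordering as that position sequence:
positions: Tara→1, Raj→2, Sam→3, Ava→4, Yun→5, Quinn→6, Wes→7, Fay→8
second ordering as positions: [2, 6, 4, 5, 1, 3, 7, 8]
Discordant pairs = inversions in this position sequence.
2: 1 → 1
6: 4, 5, 1, 3 → 4
4: 1, 3 → 2
5: 1, 3 → 2
1: 0
3: 0
7: 0
8: 0
Total: 1 + 4 + 2 + 2 + 0 + 0 + 0 + 0 = 9

9 discordant pairs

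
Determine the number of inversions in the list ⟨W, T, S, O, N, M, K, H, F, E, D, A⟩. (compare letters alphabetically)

Element-by-element contributions:
W: 11
T: 10
S: 9
O: 8
N: 7
M: 6
K: 5
H: 4
F: 3
E: 2
D: 1
A: 0
Sum: 11 + 10 + 9 + 8 + 7 + 6 + 5 + 4 + 3 + 2 + 1 + 0 = 66

66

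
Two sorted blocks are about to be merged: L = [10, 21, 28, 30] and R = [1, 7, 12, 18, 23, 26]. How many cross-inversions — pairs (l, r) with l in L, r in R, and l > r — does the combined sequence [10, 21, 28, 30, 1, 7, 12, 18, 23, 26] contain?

18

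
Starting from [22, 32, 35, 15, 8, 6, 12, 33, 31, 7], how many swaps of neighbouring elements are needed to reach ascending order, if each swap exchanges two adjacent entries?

Minimum adjacent swaps = number of inversions (each swap of adjacent out-of-order elements removes one inversion and no swap can remove more).
Count inversions — for each element, later elements that are smaller:
22: 15, 8, 6, 12, 7 → 5
32: 15, 8, 6, 12, 31, 7 → 6
35: 15, 8, 6, 12, 33, 31, 7 → 7
15: 8, 6, 12, 7 → 4
8: 6, 7 → 2
6: none → 0
12: 7 → 1
33: 31, 7 → 2
31: 7 → 1
7: none → 0
Total inversions: 5 + 6 + 7 + 4 + 2 + 0 + 1 + 2 + 1 + 0 = 28

There are 28 swaps.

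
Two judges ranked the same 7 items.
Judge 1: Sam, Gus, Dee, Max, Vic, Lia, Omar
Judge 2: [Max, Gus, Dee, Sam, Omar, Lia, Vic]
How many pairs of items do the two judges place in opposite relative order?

8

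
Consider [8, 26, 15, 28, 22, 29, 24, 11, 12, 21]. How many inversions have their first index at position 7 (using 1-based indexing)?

3 such elements

The element at index 7 is 24.
Elements after it: 11, 12, 21
Those smaller than 24: 11, 12, 21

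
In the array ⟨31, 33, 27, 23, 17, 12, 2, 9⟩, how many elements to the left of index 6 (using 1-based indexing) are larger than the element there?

5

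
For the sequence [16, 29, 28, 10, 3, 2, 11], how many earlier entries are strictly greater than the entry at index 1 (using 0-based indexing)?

0 such elements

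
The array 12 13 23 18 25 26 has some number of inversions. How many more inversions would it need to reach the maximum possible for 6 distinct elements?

14

Maximum inversions for 6 distinct elements is C(6, 2) = 6·5/2 = 15.
Current inversions — for each element, count later smaller elements:
12: 0
13: 0
23: 1
18: 0
25: 0
26: 0
Current total: 0 + 0 + 1 + 0 + 0 + 0 = 1
Shortfall: 15 − 1 = 14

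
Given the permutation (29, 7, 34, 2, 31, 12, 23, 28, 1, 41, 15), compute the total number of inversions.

28 inversions

For each element, count later entries that are smaller:
29: 7
7: 2
34: 7
2: 1
31: 5
12: 1
23: 2
28: 2
1: 0
41: 1
15: 0
Sum: 7 + 2 + 7 + 1 + 5 + 1 + 2 + 2 + 0 + 1 + 0 = 28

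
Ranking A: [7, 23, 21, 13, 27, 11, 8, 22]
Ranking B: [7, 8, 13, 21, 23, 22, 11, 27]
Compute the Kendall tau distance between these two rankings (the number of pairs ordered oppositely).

11

Assign each item its position (1..8) in the first ordering, then rewrite the second ordering as that position sequence:
positions: 7→1, 23→2, 21→3, 13→4, 27→5, 11→6, 8→7, 22→8
second ordering as positions: [1, 7, 4, 3, 2, 8, 6, 5]
Discordant pairs = inversions in this position sequence.
1: 0
7: 4, 3, 2, 6, 5 → 5
4: 3, 2 → 2
3: 2 → 1
2: 0
8: 6, 5 → 2
6: 5 → 1
5: 0
Total: 0 + 5 + 2 + 1 + 0 + 2 + 1 + 0 = 11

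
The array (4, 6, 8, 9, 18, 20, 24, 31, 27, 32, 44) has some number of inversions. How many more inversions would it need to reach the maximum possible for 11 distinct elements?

Maximum inversions for 11 distinct elements is C(11, 2) = 11·10/2 = 55.
Current inversions — for each element, count later smaller elements:
4: 0
6: 0
8: 0
9: 0
18: 0
20: 0
24: 0
31: 1
27: 0
32: 0
44: 0
Current total: 0 + 0 + 0 + 0 + 0 + 0 + 0 + 1 + 0 + 0 + 0 = 1
Shortfall: 55 − 1 = 54

54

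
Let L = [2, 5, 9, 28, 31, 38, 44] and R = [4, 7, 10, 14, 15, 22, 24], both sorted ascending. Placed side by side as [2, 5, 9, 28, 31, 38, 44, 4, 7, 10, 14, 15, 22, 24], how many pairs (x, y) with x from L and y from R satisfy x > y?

Count, for every r in R, how many entries of L exceed r:
r = 4: 5, 9, 28, 31, 38, 44 → 6
r = 7: 9, 28, 31, 38, 44 → 5
r = 10: 28, 31, 38, 44 → 4
r = 14: 28, 31, 38, 44 → 4
r = 15: 28, 31, 38, 44 → 4
r = 22: 28, 31, 38, 44 → 4
r = 24: 28, 31, 38, 44 → 4
Cross-inversions: 6 + 5 + 4 + 4 + 4 + 4 + 4 = 31

Split inversions: 31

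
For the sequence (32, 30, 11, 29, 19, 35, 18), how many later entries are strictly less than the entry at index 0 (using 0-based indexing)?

5 such elements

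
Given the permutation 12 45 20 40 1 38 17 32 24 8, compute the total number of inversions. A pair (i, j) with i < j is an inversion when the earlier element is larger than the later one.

For each element, count later entries that are smaller:
12: 2
45: 8
20: 3
40: 6
1: 0
38: 4
17: 1
32: 2
24: 1
8: 0
Sum: 2 + 8 + 3 + 6 + 0 + 4 + 1 + 2 + 1 + 0 = 27

Inversions: 27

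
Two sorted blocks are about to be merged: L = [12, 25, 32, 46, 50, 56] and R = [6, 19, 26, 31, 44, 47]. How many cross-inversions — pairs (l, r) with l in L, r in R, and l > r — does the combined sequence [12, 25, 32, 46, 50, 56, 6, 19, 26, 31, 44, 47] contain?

Count, for every r in R, how many entries of L exceed r:
r = 6: 12, 25, 32, 46, 50, 56 → 6
r = 19: 25, 32, 46, 50, 56 → 5
r = 26: 32, 46, 50, 56 → 4
r = 31: 32, 46, 50, 56 → 4
r = 44: 46, 50, 56 → 3
r = 47: 50, 56 → 2
Cross-inversions: 6 + 5 + 4 + 4 + 3 + 2 = 24

Cross-inversions: 24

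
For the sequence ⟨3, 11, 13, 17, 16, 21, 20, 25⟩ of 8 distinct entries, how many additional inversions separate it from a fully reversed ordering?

26

Maximum inversions for 8 distinct elements is C(8, 2) = 8·7/2 = 28.
Current inversions — for each element, count later smaller elements:
3: 0
11: 0
13: 0
17: 1
16: 0
21: 1
20: 0
25: 0
Current total: 0 + 0 + 0 + 1 + 0 + 1 + 0 + 0 = 2
Shortfall: 28 − 2 = 26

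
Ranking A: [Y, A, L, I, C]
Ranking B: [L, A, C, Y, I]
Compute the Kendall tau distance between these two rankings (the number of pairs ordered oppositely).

5 discordant pairs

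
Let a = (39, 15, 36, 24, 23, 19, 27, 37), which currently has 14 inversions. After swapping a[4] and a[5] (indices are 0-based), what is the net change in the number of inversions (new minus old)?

Positions 4 and 5 hold 23 and 19; after swapping, the array is [39, 15, 36, 24, 19, 23, 27, 37].
Element-by-element contributions:
39: 7
15: 0
36: 4
24: 2
19: 0
23: 0
27: 0
37: 0
Sum: 7 + 0 + 4 + 2 + 0 + 0 + 0 + 0 = 13
Change: 13 − 14 = -1

-1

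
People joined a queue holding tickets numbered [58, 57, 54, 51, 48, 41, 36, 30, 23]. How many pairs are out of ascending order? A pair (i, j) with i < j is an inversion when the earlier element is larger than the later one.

36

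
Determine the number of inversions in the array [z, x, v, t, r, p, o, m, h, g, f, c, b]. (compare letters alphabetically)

78 inversions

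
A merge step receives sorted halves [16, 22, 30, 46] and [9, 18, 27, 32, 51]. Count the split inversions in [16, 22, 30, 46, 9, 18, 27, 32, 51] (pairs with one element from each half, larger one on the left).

Count, for every r in R, how many entries of L exceed r:
r = 9: 16, 22, 30, 46 → 4
r = 18: 22, 30, 46 → 3
r = 27: 30, 46 → 2
r = 32: 46 → 1
r = 51: none → 0
Cross-inversions: 4 + 3 + 2 + 1 + 0 = 10

10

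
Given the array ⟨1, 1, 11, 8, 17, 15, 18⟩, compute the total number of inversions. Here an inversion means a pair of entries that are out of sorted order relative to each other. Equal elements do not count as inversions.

Count, for each position, how many later elements it exceeds:
1 → none → 0
1 → none → 0
11 → 8 → 1
8 → none → 0
17 → 15 → 1
15 → none → 0
18 → none → 0
Sum: 0 + 0 + 1 + 0 + 1 + 0 + 0 = 2

There are 2 inversions.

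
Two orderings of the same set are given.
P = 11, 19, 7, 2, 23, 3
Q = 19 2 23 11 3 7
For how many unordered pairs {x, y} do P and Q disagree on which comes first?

6 disagreeing pairs

Assign each item its position (1..6) in the first ordering, then rewrite the second ordering as that position sequence:
positions: 11→1, 19→2, 7→3, 2→4, 23→5, 3→6
second ordering as positions: [2, 4, 5, 1, 6, 3]
Discordant pairs = inversions in this position sequence.
2: 1 → 1
4: 1, 3 → 2
5: 1, 3 → 2
1: 0
6: 3 → 1
3: 0
Total: 1 + 2 + 2 + 0 + 1 + 0 = 6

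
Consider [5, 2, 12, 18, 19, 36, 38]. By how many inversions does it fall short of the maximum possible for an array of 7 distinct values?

20 inversions short

Maximum inversions for 7 distinct elements is C(7, 2) = 7·6/2 = 21.
Current inversions — for each element, count later smaller elements:
5: 1
2: 0
12: 0
18: 0
19: 0
36: 0
38: 0
Current total: 1 + 0 + 0 + 0 + 0 + 0 + 0 = 1
Shortfall: 21 − 1 = 20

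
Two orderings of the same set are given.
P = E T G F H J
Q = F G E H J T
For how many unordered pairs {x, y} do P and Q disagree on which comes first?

Assign each item its position (1..6) in the first ordering, then rewrite the second ordering as that position sequence:
positions: E→1, T→2, G→3, F→4, H→5, J→6
second ordering as positions: [4, 3, 1, 5, 6, 2]
Discordant pairs = inversions in this position sequence.
4: 3, 1, 2 → 3
3: 1, 2 → 2
1: 0
5: 2 → 1
6: 2 → 1
2: 0
Total: 3 + 2 + 0 + 1 + 1 + 0 = 7

7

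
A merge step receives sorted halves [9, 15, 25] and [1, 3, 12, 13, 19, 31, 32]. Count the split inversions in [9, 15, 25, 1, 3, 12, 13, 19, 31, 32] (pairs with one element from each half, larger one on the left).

11

Take each right-half value and tally the left-half values above it:
r = 1: 9, 15, 25 → 3
r = 3: 9, 15, 25 → 3
r = 12: 15, 25 → 2
r = 13: 15, 25 → 2
r = 19: 25 → 1
r = 31: none → 0
r = 32: none → 0
Cross-inversions: 3 + 3 + 2 + 2 + 1 + 0 + 0 = 11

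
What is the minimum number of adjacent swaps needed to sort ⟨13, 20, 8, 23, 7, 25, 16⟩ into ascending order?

9 adjacent swaps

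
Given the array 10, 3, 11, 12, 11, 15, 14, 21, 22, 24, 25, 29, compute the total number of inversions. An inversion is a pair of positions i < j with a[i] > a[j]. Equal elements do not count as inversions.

There are 3 out-of-order pairs.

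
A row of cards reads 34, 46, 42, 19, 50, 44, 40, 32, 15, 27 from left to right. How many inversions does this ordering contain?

Element-by-element contributions:
34 → 19, 32, 15, 27 → 4
46 → 42, 19, 44, 40, 32, 15, 27 → 7
42 → 19, 40, 32, 15, 27 → 5
19 → 15 → 1
50 → 44, 40, 32, 15, 27 → 5
44 → 40, 32, 15, 27 → 4
40 → 32, 15, 27 → 3
32 → 15, 27 → 2
15 → none → 0
27 → none → 0
Sum: 4 + 7 + 5 + 1 + 5 + 4 + 3 + 2 + 0 + 0 = 31

There are 31 inversions.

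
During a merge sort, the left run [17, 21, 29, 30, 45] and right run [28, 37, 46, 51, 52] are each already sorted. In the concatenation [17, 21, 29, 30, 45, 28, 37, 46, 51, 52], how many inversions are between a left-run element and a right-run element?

Split inversions: 4

For each element r of the right run, count left-run elements greater than r:
r = 28: 29, 30, 45 → 3
r = 37: 45 → 1
r = 46: none → 0
r = 51: none → 0
r = 52: none → 0
Cross-inversions: 3 + 1 + 0 + 0 + 0 = 4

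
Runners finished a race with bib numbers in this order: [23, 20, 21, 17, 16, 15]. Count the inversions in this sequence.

14 out-of-order pairs

Count, for each position, how many later elements it exceeds:
23 → 20, 21, 17, 16, 15 → 5
20 → 17, 16, 15 → 3
21 → 17, 16, 15 → 3
17 → 16, 15 → 2
16 → 15 → 1
15 → none → 0
Sum: 5 + 3 + 3 + 2 + 1 + 0 = 14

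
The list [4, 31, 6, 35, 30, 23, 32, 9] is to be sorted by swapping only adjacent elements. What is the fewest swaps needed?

Each adjacent swap fixes exactly one inversion, so the minimum swap count equals the number of inversions.
Count inversions — for each element, later elements that are smaller:
4: none → 0
31: 6, 30, 23, 9 → 4
6: none → 0
35: 30, 23, 32, 9 → 4
30: 23, 9 → 2
23: 9 → 1
32: 9 → 1
9: none → 0
Total inversions: 0 + 4 + 0 + 4 + 2 + 1 + 1 + 0 = 12

Adjacent swaps: 12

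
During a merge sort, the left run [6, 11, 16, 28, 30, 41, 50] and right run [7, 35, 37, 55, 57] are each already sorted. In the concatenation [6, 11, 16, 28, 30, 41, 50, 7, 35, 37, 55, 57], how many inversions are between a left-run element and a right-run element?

10 cross-inversions

Take each right-half value and tally the left-half values above it:
r = 7: 11, 16, 28, 30, 41, 50 → 6
r = 35: 41, 50 → 2
r = 37: 41, 50 → 2
r = 55: none → 0
r = 57: none → 0
Cross-inversions: 6 + 2 + 2 + 0 + 0 = 10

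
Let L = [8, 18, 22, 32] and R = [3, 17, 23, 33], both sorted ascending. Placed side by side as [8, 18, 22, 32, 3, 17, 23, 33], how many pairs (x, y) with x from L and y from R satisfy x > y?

For each element r of the right run, count left-run elements greater than r:
r = 3: 8, 18, 22, 32 → 4
r = 17: 18, 22, 32 → 3
r = 23: 32 → 1
r = 33: none → 0
Cross-inversions: 4 + 3 + 1 + 0 = 8

There are 8 cross-inversions.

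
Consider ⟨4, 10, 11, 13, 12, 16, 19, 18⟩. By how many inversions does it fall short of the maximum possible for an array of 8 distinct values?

Maximum inversions for 8 distinct elements is C(8, 2) = 8·7/2 = 28.
Current inversions — for each element, count later smaller elements:
4: 0
10: 0
11: 0
13: 1
12: 0
16: 0
19: 1
18: 0
Current total: 0 + 0 + 0 + 1 + 0 + 0 + 1 + 0 = 2
Shortfall: 28 − 2 = 26

26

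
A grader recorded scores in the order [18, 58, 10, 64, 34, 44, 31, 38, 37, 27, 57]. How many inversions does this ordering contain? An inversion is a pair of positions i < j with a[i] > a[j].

Out-of-order pairs: 26

For each element, count later entries that are smaller:
18 → 10 → 1
58 → 10, 34, 44, 31, 38, 37, 27, 57 → 8
10 → none → 0
64 → 34, 44, 31, 38, 37, 27, 57 → 7
34 → 31, 27 → 2
44 → 31, 38, 37, 27 → 4
31 → 27 → 1
38 → 37, 27 → 2
37 → 27 → 1
27 → none → 0
57 → none → 0
Sum: 1 + 8 + 0 + 7 + 2 + 4 + 1 + 2 + 1 + 0 + 0 = 26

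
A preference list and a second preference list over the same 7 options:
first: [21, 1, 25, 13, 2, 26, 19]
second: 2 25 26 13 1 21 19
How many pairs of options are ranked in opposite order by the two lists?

Assign each item its position (1..7) in the first ordering, then rewrite the second ordering as that position sequence:
positions: 21→1, 1→2, 25→3, 13→4, 2→5, 26→6, 19→7
second ordering as positions: [5, 3, 6, 4, 2, 1, 7]
Discordant pairs = inversions in this position sequence.
5: 3, 4, 2, 1 → 4
3: 2, 1 → 2
6: 4, 2, 1 → 3
4: 2, 1 → 2
2: 1 → 1
1: 0
7: 0
Total: 4 + 2 + 3 + 2 + 1 + 0 + 0 = 12

12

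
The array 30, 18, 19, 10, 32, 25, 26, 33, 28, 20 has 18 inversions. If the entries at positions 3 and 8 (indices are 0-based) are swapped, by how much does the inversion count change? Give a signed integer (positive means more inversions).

+5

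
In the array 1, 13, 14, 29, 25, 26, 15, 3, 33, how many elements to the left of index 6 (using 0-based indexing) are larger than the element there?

3

The element at index 6 is 15.
Elements before it: 1, 13, 14, 29, 25, 26
Those larger than 15: 29, 25, 26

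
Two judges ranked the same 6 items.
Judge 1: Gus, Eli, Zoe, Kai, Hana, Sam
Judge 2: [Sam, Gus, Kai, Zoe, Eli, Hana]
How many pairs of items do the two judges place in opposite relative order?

Assign each item its position (1..6) in the first ordering, then rewrite the second ordering as that position sequence:
positions: Gus→1, Eli→2, Zoe→3, Kai→4, Hana→5, Sam→6
second ordering as positions: [6, 1, 4, 3, 2, 5]
Discordant pairs = inversions in this position sequence.
6: 1, 4, 3, 2, 5 → 5
1: 0
4: 3, 2 → 2
3: 2 → 1
2: 0
5: 0
Total: 5 + 0 + 2 + 1 + 0 + 0 = 8

8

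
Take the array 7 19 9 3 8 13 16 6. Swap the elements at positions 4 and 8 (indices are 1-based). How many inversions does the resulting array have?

15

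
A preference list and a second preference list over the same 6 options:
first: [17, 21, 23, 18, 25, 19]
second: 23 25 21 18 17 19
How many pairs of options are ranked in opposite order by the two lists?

7 pairs

Assign each item its position (1..6) in the first ordering, then rewrite the second ordering as that position sequence:
positions: 17→1, 21→2, 23→3, 18→4, 25→5, 19→6
second ordering as positions: [3, 5, 2, 4, 1, 6]
Discordant pairs = inversions in this position sequence.
3: 2, 1 → 2
5: 2, 4, 1 → 3
2: 1 → 1
4: 1 → 1
1: 0
6: 0
Total: 2 + 3 + 1 + 1 + 0 + 0 = 7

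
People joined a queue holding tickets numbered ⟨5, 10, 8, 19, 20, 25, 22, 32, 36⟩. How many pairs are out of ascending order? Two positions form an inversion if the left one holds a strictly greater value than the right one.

Count, for each position, how many later elements it exceeds:
5 → none → 0
10 → 8 → 1
8 → none → 0
19 → none → 0
20 → none → 0
25 → 22 → 1
22 → none → 0
32 → none → 0
36 → none → 0
Sum: 0 + 1 + 0 + 0 + 0 + 1 + 0 + 0 + 0 = 2

2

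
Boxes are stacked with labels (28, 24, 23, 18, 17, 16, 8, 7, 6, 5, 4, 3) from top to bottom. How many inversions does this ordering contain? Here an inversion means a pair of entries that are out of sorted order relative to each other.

66 inversions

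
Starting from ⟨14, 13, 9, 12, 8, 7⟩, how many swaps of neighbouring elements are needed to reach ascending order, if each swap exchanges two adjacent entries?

14

Each adjacent swap fixes exactly one inversion, so the minimum swap count equals the number of inversions.
Count inversions — for each element, later elements that are smaller:
14: 13, 9, 12, 8, 7 → 5
13: 9, 12, 8, 7 → 4
9: 8, 7 → 2
12: 8, 7 → 2
8: 7 → 1
7: none → 0
Total inversions: 5 + 4 + 2 + 2 + 1 + 0 = 14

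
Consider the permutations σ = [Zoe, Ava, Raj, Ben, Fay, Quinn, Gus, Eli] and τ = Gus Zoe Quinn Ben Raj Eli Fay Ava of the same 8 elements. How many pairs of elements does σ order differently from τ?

Assign each item its position (1..8) in the first ordering, then rewrite the second ordering as that position sequence:
positions: Zoe→1, Ava→2, Raj→3, Ben→4, Fay→5, Quinn→6, Gus→7, Eli→8
second ordering as positions: [7, 1, 6, 4, 3, 8, 5, 2]
Discordant pairs = inversions in this position sequence.
7: 1, 6, 4, 3, 5, 2 → 6
1: 0
6: 4, 3, 5, 2 → 4
4: 3, 2 → 2
3: 2 → 1
8: 5, 2 → 2
5: 2 → 1
2: 0
Total: 6 + 0 + 4 + 2 + 1 + 2 + 1 + 0 = 16

There are 16 discordant pairs.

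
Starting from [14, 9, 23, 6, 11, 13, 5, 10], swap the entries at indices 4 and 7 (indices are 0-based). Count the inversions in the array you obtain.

Inversions: 17

Positions 4 and 7 hold 11 and 10; after swapping, the array is [14, 9, 23, 6, 10, 13, 5, 11].
Count, for each position, how many later elements it exceeds:
14 → 9, 6, 10, 13, 5, 11 → 6
9 → 6, 5 → 2
23 → 6, 10, 13, 5, 11 → 5
6 → 5 → 1
10 → 5 → 1
13 → 5, 11 → 2
5 → none → 0
11 → none → 0
Sum: 6 + 2 + 5 + 1 + 1 + 2 + 0 + 0 = 17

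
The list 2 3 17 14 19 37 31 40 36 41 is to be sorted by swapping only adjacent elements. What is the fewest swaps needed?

There are 4 adjacent swaps.

Each adjacent swap fixes exactly one inversion, so the minimum swap count equals the number of inversions.
Count inversions — for each element, later elements that are smaller:
2: none → 0
3: none → 0
17: 14 → 1
14: none → 0
19: none → 0
37: 31, 36 → 2
31: none → 0
40: 36 → 1
36: none → 0
41: none → 0
Total inversions: 0 + 0 + 1 + 0 + 0 + 2 + 0 + 1 + 0 + 0 = 4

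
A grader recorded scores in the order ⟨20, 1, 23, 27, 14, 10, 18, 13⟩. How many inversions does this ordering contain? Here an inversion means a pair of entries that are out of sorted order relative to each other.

16

Element-by-element contributions:
20 → 1, 14, 10, 18, 13 → 5
1 → none → 0
23 → 14, 10, 18, 13 → 4
27 → 14, 10, 18, 13 → 4
14 → 10, 13 → 2
10 → none → 0
18 → 13 → 1
13 → none → 0
Sum: 5 + 0 + 4 + 4 + 2 + 0 + 1 + 0 = 16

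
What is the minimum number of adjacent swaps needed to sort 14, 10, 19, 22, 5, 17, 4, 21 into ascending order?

14 adjacent swaps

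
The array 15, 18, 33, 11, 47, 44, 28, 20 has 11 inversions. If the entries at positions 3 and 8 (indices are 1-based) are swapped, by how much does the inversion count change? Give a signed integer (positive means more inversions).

-3

Positions 3 and 8 hold 33 and 20; after swapping, the array is [15, 18, 20, 11, 47, 44, 28, 33].
For each element, count later entries that are smaller:
15: 1
18: 1
20: 1
11: 0
47: 3
44: 2
28: 0
33: 0
Sum: 1 + 1 + 1 + 0 + 3 + 2 + 0 + 0 = 8
Change: 8 − 11 = -3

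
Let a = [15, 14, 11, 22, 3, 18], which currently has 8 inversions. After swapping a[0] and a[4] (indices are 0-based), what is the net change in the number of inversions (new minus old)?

Positions 0 and 4 hold 15 and 3; after swapping, the array is [3, 14, 11, 22, 15, 18].
For each element, count later entries that are smaller:
3 → none → 0
14 → 11 → 1
11 → none → 0
22 → 15, 18 → 2
15 → none → 0
18 → none → 0
Sum: 0 + 1 + 0 + 2 + 0 + 0 = 3
Change: 3 − 8 = -5

-5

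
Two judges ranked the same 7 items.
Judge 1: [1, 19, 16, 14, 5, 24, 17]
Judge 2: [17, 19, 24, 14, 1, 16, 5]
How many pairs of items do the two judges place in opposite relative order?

There are 13 discordant pairs.

Assign each item its position (1..7) in the first ordering, then rewrite the second ordering as that position sequence:
positions: 1→1, 19→2, 16→3, 14→4, 5→5, 24→6, 17→7
second ordering as positions: [7, 2, 6, 4, 1, 3, 5]
Discordant pairs = inversions in this position sequence.
7: 2, 6, 4, 1, 3, 5 → 6
2: 1 → 1
6: 4, 1, 3, 5 → 4
4: 1, 3 → 2
1: 0
3: 0
5: 0
Total: 6 + 1 + 4 + 2 + 0 + 0 + 0 = 13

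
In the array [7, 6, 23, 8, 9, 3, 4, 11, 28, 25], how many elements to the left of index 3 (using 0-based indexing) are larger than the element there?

The element at index 3 is 8.
Elements before it: 7, 6, 23
Those larger than 8: 23

1 such element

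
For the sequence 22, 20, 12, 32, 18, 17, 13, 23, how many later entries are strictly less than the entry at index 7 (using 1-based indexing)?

0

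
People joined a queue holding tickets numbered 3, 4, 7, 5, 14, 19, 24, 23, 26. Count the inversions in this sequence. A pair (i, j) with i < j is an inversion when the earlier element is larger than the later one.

For each element, count later entries that are smaller:
3: 0
4: 0
7: 1
5: 0
14: 0
19: 0
24: 1
23: 0
26: 0
Sum: 0 + 0 + 1 + 0 + 0 + 0 + 1 + 0 + 0 = 2

2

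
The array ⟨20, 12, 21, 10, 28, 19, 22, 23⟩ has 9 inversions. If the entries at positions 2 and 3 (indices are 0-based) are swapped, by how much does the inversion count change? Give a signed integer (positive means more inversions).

Positions 2 and 3 hold 21 and 10; after swapping, the array is [20, 12, 10, 21, 28, 19, 22, 23].
For each element, count later entries that are smaller:
20 → 12, 10, 19 → 3
12 → 10 → 1
10 → none → 0
21 → 19 → 1
28 → 19, 22, 23 → 3
19 → none → 0
22 → none → 0
23 → none → 0
Sum: 3 + 1 + 0 + 1 + 3 + 0 + 0 + 0 = 8
Change: 8 − 9 = -1

-1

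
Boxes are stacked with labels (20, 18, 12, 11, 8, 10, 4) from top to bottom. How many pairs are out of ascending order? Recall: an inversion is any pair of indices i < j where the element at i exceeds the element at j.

Sweep left to right; for each value list the smaller values that follow it:
20: 6
18: 5
12: 4
11: 3
8: 1
10: 1
4: 0
Sum: 6 + 5 + 4 + 3 + 1 + 1 + 0 = 20

20 inversions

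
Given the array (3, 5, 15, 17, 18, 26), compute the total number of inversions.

For each element, count later entries that are smaller:
3: 0
5: 0
15: 0
17: 0
18: 0
26: 0
Sum: 0 + 0 + 0 + 0 + 0 + 0 = 0

0 inversions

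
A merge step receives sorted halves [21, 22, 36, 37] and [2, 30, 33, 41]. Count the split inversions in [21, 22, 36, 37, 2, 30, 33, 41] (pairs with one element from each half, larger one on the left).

Count, for every r in R, how many entries of L exceed r:
r = 2: 21, 22, 36, 37 → 4
r = 30: 36, 37 → 2
r = 33: 36, 37 → 2
r = 41: none → 0
Cross-inversions: 4 + 2 + 2 + 0 = 8

Cross-inversions: 8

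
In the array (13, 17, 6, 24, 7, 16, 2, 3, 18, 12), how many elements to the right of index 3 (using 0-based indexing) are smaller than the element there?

6

The element at index 3 is 24.
Elements after it: 7, 16, 2, 3, 18, 12
Those smaller than 24: 7, 16, 2, 3, 18, 12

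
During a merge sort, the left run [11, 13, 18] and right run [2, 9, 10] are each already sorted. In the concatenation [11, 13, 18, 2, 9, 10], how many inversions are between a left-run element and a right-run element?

Take each right-half value and tally the left-half values above it:
r = 2: 11, 13, 18 → 3
r = 9: 11, 13, 18 → 3
r = 10: 11, 13, 18 → 3
Cross-inversions: 3 + 3 + 3 = 9

9 cross-inversions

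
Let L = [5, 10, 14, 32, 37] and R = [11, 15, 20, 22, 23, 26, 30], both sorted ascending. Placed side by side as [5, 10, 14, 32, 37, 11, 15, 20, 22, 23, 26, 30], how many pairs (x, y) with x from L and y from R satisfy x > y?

15

Take each right-half value and tally the left-half values above it:
r = 11: 14, 32, 37 → 3
r = 15: 32, 37 → 2
r = 20: 32, 37 → 2
r = 22: 32, 37 → 2
r = 23: 32, 37 → 2
r = 26: 32, 37 → 2
r = 30: 32, 37 → 2
Cross-inversions: 3 + 2 + 2 + 2 + 2 + 2 + 2 = 15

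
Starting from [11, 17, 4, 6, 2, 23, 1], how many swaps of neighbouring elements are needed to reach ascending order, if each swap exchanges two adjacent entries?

There are 14 adjacent swaps.

The minimum number of adjacent swaps to sort an array equals its inversion count, since every such swap removes exactly one inversion.
Count inversions — for each element, later elements that are smaller:
11: 4, 6, 2, 1 → 4
17: 4, 6, 2, 1 → 4
4: 2, 1 → 2
6: 2, 1 → 2
2: 1 → 1
23: 1 → 1
1: none → 0
Total inversions: 4 + 4 + 2 + 2 + 1 + 1 + 0 = 14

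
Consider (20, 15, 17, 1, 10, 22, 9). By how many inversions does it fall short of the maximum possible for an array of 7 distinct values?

Maximum inversions for 7 distinct elements is C(7, 2) = 7·6/2 = 21.
Current inversions — for each element, count later smaller elements:
20: 5
15: 3
17: 3
1: 0
10: 1
22: 1
9: 0
Current total: 5 + 3 + 3 + 0 + 1 + 1 + 0 = 13
Shortfall: 21 − 13 = 8

8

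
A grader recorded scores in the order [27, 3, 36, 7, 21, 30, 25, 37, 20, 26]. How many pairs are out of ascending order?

19 inversions

Sweep left to right; for each value list the smaller values that follow it:
27 → 3, 7, 21, 25, 20, 26 → 6
3 → none → 0
36 → 7, 21, 30, 25, 20, 26 → 6
7 → none → 0
21 → 20 → 1
30 → 25, 20, 26 → 3
25 → 20 → 1
37 → 20, 26 → 2
20 → none → 0
26 → none → 0
Sum: 6 + 0 + 6 + 0 + 1 + 3 + 1 + 2 + 0 + 0 = 19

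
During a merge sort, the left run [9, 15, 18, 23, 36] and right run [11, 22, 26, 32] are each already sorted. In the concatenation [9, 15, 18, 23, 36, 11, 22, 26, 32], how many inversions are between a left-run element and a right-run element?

For each element r of the right run, count left-run elements greater than r:
r = 11: 15, 18, 23, 36 → 4
r = 22: 23, 36 → 2
r = 26: 36 → 1
r = 32: 36 → 1
Cross-inversions: 4 + 2 + 1 + 1 = 8

8 split inversions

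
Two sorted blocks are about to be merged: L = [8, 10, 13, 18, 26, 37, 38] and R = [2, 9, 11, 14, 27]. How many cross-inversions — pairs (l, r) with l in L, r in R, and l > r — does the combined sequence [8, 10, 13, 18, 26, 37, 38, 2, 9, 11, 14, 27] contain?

For each element r of the right run, count left-run elements greater than r:
r = 2: 8, 10, 13, 18, 26, 37, 38 → 7
r = 9: 10, 13, 18, 26, 37, 38 → 6
r = 11: 13, 18, 26, 37, 38 → 5
r = 14: 18, 26, 37, 38 → 4
r = 27: 37, 38 → 2
Cross-inversions: 7 + 6 + 5 + 4 + 2 = 24

24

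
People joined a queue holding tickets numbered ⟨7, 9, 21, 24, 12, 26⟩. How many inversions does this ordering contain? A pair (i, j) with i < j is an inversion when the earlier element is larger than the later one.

2

Inversion pairs (indices are 1-based):
(3,5): 21 > 12
(4,5): 24 > 12
That's 2 pairs.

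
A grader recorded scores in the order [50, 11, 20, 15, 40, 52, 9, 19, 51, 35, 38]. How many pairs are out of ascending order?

Sweep left to right; for each value list the smaller values that follow it:
50 → 11, 20, 15, 40, 9, 19, 35, 38 → 8
11 → 9 → 1
20 → 15, 9, 19 → 3
15 → 9 → 1
40 → 9, 19, 35, 38 → 4
52 → 9, 19, 51, 35, 38 → 5
9 → none → 0
19 → none → 0
51 → 35, 38 → 2
35 → none → 0
38 → none → 0
Sum: 8 + 1 + 3 + 1 + 4 + 5 + 0 + 0 + 2 + 0 + 0 = 24

Out-of-order pairs: 24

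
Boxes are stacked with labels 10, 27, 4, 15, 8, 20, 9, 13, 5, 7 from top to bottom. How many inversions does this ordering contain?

Count, for each position, how many later elements it exceeds:
10: 5
27: 8
4: 0
15: 5
8: 2
20: 4
9: 2
13: 2
5: 0
7: 0
Sum: 5 + 8 + 0 + 5 + 2 + 4 + 2 + 2 + 0 + 0 = 28

28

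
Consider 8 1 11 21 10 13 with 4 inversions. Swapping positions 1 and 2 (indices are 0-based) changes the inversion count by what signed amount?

+1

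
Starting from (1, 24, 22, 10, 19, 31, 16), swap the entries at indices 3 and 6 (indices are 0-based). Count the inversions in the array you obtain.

10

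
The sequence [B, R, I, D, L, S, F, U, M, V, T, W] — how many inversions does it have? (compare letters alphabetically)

For each element, count later entries that are smaller:
B: 0
R: 5
I: 2
D: 0
L: 1
S: 2
F: 0
U: 2
M: 0
V: 1
T: 0
W: 0
Sum: 0 + 5 + 2 + 0 + 1 + 2 + 0 + 2 + 0 + 1 + 0 + 0 = 13

Inversions: 13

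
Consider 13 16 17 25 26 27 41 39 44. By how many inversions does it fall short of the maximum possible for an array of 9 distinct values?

Maximum inversions for 9 distinct elements is C(9, 2) = 9·8/2 = 36.
Current inversions — for each element, count later smaller elements:
13: 0
16: 0
17: 0
25: 0
26: 0
27: 0
41: 1
39: 0
44: 0
Current total: 0 + 0 + 0 + 0 + 0 + 0 + 1 + 0 + 0 = 1
Shortfall: 36 − 1 = 35

35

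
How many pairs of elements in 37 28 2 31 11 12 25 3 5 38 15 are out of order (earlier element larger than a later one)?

Count, for each position, how many later elements it exceeds:
37: 9
28: 7
2: 0
31: 6
11: 2
12: 2
25: 3
3: 0
5: 0
38: 1
15: 0
Sum: 9 + 7 + 0 + 6 + 2 + 2 + 3 + 0 + 0 + 1 + 0 = 30

30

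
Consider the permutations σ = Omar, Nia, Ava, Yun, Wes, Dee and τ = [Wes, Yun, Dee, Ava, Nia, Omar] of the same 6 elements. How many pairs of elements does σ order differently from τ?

Assign each item its position (1..6) in the first ordering, then rewrite the second ordering as that position sequence:
positions: Omar→1, Nia→2, Ava→3, Yun→4, Wes→5, Dee→6
second ordering as positions: [5, 4, 6, 3, 2, 1]
Discordant pairs = inversions in this position sequence.
5: 4, 3, 2, 1 → 4
4: 3, 2, 1 → 3
6: 3, 2, 1 → 3
3: 2, 1 → 2
2: 1 → 1
1: 0
Total: 4 + 3 + 3 + 2 + 1 + 0 = 13

13 discordant pairs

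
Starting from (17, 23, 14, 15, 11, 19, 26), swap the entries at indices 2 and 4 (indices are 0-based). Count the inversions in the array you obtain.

Positions 2 and 4 hold 14 and 11; after swapping, the array is [17, 23, 11, 15, 14, 19, 26].
Count, for each position, how many later elements it exceeds:
17 → 11, 15, 14 → 3
23 → 11, 15, 14, 19 → 4
11 → none → 0
15 → 14 → 1
14 → none → 0
19 → none → 0
26 → none → 0
Sum: 3 + 4 + 0 + 1 + 0 + 0 + 0 = 8

8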